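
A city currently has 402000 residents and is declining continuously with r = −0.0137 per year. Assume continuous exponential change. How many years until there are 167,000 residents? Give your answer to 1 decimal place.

t ≈ 64.1 years

167000 = 402000 · e^(-0.0137·t)
t = ln(167000/402000) / -0.0137 = ln(0.41542) / -0.0137 = -0.87846 / -0.0137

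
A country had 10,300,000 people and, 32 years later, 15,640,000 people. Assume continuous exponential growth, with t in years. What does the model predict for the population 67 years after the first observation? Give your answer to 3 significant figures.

r = ln(15640000/10300000) / 32 ≈ 0.013053 per year
P(67) = 10300000 · e^(0.013053·67) = 10300000 · 2.39776 ≈ 24696901.98

≈ 24,700,000 people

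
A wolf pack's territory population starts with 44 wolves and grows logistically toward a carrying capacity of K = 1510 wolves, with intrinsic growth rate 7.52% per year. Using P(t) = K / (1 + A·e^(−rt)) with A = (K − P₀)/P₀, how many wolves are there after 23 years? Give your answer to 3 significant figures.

≈ 219 wolves

A = (1510 − 44)/44 = 33.31818
P(23) = 1510 / (1 + 33.31818·e^(−0.0752·23)) = 1510 / (1 + 33.31818·0.177355)
= 1510 / 6.90916 ≈ 218.55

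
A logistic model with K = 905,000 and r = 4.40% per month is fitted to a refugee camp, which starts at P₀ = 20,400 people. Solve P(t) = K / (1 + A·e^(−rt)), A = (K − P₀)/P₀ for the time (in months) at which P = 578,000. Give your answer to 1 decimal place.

A = (905000 − 20400)/20400 = 43.36275
578000 = 905000/(1 + 43.36275·e^(−0.044t)) → 1 + 43.36275·e^(−0.044t) = 1.56574
e^(−0.044t) = 0.013047 → t = ln(76.6473)/0.044 = 4.33921/0.044

t ≈ 98.6 months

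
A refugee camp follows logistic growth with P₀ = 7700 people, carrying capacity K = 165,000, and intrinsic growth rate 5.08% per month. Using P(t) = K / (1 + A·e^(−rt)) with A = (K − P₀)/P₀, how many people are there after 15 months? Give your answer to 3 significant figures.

A = (165000 − 7700)/7700 = 20.42857
P(15) = 165000 / (1 + 20.42857·e^(−0.0508·15)) = 165000 / (1 + 20.42857·0.466732)
= 165000 / 10.53467 ≈ 15662.57

≈ 15,700 people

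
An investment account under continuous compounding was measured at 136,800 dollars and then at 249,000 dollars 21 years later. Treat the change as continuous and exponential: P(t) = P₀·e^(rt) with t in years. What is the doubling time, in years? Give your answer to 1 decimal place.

doubling time ≈ 24.3 years

r = ln(249000/136800) / 21 = ln(1.82018) / 21 ≈ 0.028521 per year
doubling time = ln 2 / |r| = 0.69315 / 0.028521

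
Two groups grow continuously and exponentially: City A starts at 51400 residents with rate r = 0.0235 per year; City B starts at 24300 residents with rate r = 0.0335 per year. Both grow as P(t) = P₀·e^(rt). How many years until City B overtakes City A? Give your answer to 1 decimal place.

t ≈ 74.9 years

51400·e^(0.0235t) = 24300·e^(0.0335t)
51400/24300 = e^((0.0335 − 0.0235)t) → ln(2.11523) = 0.01·t
t = 0.74916 / 0.01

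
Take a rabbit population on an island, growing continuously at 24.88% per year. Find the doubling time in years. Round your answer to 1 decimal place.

doubling time ≈ 2.8 years

doubling time = ln(2) / |r| = 0.69315 / 0.2488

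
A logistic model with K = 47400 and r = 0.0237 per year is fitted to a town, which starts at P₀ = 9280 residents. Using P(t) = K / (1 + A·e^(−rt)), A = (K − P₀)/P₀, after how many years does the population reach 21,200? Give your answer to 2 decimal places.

t ≈ 50.68 years

A = (47400 − 9280)/9280 = 4.10776
21200 = 47400/(1 + 4.10776·e^(−0.0237t)) → 1 + 4.10776·e^(−0.0237t) = 2.23585
e^(−0.0237t) = 0.300857 → t = ln(3.32384)/0.0237 = 1.20112/0.0237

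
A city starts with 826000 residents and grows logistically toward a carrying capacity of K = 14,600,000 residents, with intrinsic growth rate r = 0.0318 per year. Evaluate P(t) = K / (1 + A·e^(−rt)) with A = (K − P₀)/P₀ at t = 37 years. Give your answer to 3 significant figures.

≈ 2,380,000 residents

A = (14600000 − 826000)/826000 = 16.67554
P(37) = 14600000 / (1 + 16.67554·e^(−0.0318·37)) = 14600000 / (1 + 16.67554·0.308325)
= 14600000 / 6.14149 ≈ 2377272.59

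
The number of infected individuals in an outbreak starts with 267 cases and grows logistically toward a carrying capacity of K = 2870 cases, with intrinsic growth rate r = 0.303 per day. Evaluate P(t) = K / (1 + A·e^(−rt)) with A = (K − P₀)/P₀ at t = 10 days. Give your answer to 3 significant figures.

≈ 1,950 cases

A = (2870 − 267)/267 = 9.74906
P(10) = 2870 / (1 + 9.74906·e^(−0.303·10)) = 2870 / (1 + 9.74906·0.048316)
= 2870 / 1.47103 ≈ 1951.01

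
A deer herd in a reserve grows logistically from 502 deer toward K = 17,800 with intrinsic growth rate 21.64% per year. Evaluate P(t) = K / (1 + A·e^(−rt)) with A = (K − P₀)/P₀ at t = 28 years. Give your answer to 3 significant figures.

A = (17800 − 502)/502 = 34.45817
P(28) = 17800 / (1 + 34.45817·e^(−0.2164·28)) = 17800 / (1 + 34.45817·0.002336)
= 17800 / 1.0805 ≈ 16473.8

≈ 16,500 deer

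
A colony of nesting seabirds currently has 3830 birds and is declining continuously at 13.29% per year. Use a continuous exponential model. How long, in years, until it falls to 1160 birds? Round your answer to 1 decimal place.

1160 = 3830 · e^(-0.1329·t)
t = ln(1160/3830) / -0.1329 = ln(0.30287) / -0.1329 = -1.19444 / -0.1329

t ≈ 9.0 years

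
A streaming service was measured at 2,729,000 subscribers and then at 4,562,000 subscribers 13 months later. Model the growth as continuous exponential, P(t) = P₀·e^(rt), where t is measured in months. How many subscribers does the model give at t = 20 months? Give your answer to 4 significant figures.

≈ 6,016,000 subscribers

r = ln(4562000/2729000) / 13 ≈ 0.039525 per month
P(20) = 2729000 · e^(0.039525·20) = 2729000 · 2.2045 ≈ 6016084.3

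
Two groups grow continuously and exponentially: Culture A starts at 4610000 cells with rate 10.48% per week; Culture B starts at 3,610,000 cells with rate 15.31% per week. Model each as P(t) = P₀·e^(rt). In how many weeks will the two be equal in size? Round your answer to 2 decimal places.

4610000·e^(0.1048t) = 3610000·e^(0.1531t)
4610000/3610000 = e^((0.1531 − 0.1048)t) → ln(1.27701) = 0.0483·t
t = 0.24452 / 0.0483

t ≈ 5.06 weeks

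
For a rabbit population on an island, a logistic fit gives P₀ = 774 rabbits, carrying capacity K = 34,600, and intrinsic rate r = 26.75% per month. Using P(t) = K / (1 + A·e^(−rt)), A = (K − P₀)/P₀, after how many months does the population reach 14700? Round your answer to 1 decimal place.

t ≈ 13.0 months

A = (34600 − 774)/774 = 43.70284
14700 = 34600/(1 + 43.70284·e^(−0.2675t)) → 1 + 43.70284·e^(−0.2675t) = 2.35374
e^(−0.2675t) = 0.030976 → t = ln(32.283)/0.2675 = 3.47454/0.2675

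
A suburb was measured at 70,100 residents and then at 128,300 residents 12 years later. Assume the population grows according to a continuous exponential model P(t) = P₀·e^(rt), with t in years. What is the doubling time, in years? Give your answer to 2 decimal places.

doubling time ≈ 13.76 years

r = ln(128300/70100) / 12 = ln(1.83024) / 12 ≈ 0.050371 per year
doubling time = ln 2 / |r| = 0.69315 / 0.050371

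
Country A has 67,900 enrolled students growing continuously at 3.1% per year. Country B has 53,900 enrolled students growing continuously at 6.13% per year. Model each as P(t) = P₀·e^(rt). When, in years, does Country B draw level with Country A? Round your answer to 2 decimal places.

67900·e^(0.031t) = 53900·e^(0.0613t)
67900/53900 = e^((0.0613 − 0.031)t) → ln(1.25974) = 0.0303·t
t = 0.23091 / 0.0303

t ≈ 7.62 years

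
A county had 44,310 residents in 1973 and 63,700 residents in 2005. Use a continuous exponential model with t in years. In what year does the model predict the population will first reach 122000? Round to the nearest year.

year 2062

r = ln(63700/44310) / 32 = 0.36297/32 ≈ 0.011343 per year
t = ln(122000/44310) / r = 1.01281/0.011343 ≈ 89.29 years after 1973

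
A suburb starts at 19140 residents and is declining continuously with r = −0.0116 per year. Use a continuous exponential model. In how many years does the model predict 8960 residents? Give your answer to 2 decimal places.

t ≈ 65.43 years

8960 = 19140 · e^(-0.0116·t)
t = ln(8960/19140) / -0.0116 = ln(0.46813) / -0.0116 = -0.75901 / -0.0116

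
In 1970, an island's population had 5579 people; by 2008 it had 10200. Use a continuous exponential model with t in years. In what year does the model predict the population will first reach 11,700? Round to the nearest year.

year 2017

r = ln(10200/5579) / 38 = 0.60338/38 ≈ 0.015878 per year
t = ln(11700/5579) / r = 0.74058/0.015878 ≈ 46.64 years after 1970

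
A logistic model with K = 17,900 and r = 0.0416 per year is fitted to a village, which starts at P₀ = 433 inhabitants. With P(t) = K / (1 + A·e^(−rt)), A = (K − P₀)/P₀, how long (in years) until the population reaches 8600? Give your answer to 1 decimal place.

A = (17900 − 433)/433 = 40.33949
8600 = 17900/(1 + 40.33949·e^(−0.0416t)) → 1 + 40.33949·e^(−0.0416t) = 2.0814
e^(−0.0416t) = 0.026807 → t = ln(37.30319)/0.0416 = 3.61908/0.0416

t ≈ 87.0 years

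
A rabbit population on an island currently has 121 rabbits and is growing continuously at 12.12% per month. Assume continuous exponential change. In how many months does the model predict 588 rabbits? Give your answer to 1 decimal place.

588 = 121 · e^(0.1212·t)
t = ln(588/121) / 0.1212 = ln(4.8595) / 0.1212 = 1.58094 / 0.1212

t ≈ 13.0 months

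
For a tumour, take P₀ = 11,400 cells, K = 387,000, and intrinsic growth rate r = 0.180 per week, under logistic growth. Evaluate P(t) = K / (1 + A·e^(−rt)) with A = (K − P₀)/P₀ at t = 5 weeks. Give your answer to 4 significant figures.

A = (387000 − 11400)/11400 = 32.94737
P(5) = 387000 / (1 + 32.94737·e^(−0.18·5)) = 387000 / (1 + 32.94737·0.40657)
= 387000 / 14.3954 ≈ 26883.59

≈ 26,880 cells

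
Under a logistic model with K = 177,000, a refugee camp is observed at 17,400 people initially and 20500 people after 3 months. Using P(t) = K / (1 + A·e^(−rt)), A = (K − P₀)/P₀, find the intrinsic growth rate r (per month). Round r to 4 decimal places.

r ≈ 0.0612 per month

A = (177000 − 17400)/17400 = 9.17241
20500 = 177000/(1 + 9.17241·e^(−r·3)) → e^(−3r) = (8.63415 − 1)/9.17241 = 0.832294
r = −ln(0.832294)/3 = 0.18357/3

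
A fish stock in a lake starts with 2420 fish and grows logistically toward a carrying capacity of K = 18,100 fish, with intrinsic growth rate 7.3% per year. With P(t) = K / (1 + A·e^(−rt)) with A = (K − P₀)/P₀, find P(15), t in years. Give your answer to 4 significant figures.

≈ 5,714 fish

A = (18100 − 2420)/2420 = 6.47934
P(15) = 18100 / (1 + 6.47934·e^(−0.073·15)) = 18100 / (1 + 6.47934·0.33454)
= 18100 / 3.1676 ≈ 5714.11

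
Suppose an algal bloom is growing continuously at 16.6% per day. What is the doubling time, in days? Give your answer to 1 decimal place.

doubling time = ln(2) / |r| = 0.69315 / 0.166

doubling time ≈ 4.2 days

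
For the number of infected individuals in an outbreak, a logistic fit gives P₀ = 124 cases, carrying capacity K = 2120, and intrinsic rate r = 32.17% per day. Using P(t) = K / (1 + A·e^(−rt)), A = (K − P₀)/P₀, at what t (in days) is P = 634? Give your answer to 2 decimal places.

A = (2120 − 124)/124 = 16.09677
634 = 2120/(1 + 16.09677·e^(−0.3217t)) → 1 + 16.09677·e^(−0.3217t) = 3.34385
e^(−0.3217t) = 0.14561 → t = ln(6.86767)/0.3217 = 1.92682/0.3217

t ≈ 5.99 days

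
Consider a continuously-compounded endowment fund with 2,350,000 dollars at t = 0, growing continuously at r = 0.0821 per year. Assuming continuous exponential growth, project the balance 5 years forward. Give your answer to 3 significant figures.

P(5) = 2350000 · e^(0.0821·5) = 2350000 · e^(0.4105)
= 2350000 · 1.50757 ≈ 3542792.75

≈ 3,540,000 dollars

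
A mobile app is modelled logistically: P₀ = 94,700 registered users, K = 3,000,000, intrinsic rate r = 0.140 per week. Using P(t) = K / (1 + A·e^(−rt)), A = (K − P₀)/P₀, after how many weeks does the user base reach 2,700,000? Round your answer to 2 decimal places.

A = (3000000 − 94700)/94700 = 30.67899
2700000 = 3000000/(1 + 30.67899·e^(−0.14t)) → 1 + 30.67899·e^(−0.14t) = 1.11111
e^(−0.14t) = 0.003622 → t = ln(276.11088)/0.14 = 5.6208/0.14

t ≈ 40.15 weeks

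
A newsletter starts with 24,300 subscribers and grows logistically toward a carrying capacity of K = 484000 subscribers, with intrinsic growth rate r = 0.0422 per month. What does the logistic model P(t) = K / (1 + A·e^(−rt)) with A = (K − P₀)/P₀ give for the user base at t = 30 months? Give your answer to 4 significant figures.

≈ 76,410 subscribers

A = (484000 − 24300)/24300 = 18.9177
P(30) = 484000 / (1 + 18.9177·e^(−0.0422·30)) = 484000 / (1 + 18.9177·0.281957)
= 484000 / 6.33398 ≈ 76413.25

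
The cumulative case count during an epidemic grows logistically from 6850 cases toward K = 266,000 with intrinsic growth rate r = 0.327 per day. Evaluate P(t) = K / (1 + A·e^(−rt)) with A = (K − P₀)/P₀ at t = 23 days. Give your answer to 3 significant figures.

≈ 261,000 cases

A = (266000 − 6850)/6850 = 37.83212
P(23) = 266000 / (1 + 37.83212·e^(−0.327·23)) = 266000 / (1 + 37.83212·0.000542)
= 266000 / 1.02049 ≈ 260659.22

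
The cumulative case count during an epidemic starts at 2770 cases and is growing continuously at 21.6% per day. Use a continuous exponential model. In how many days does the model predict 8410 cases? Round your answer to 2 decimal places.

t ≈ 5.14 days

8410 = 2770 · e^(0.216·t)
t = ln(8410/2770) / 0.216 = ln(3.0361) / 0.216 = 1.11057 / 0.216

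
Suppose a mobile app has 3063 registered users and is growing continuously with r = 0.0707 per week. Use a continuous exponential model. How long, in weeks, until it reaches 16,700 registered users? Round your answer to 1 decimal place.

t ≈ 24.0 weeks

16700 = 3063 · e^(0.0707·t)
t = ln(16700/3063) / 0.0707 = ln(5.45217) / 0.0707 = 1.69601 / 0.0707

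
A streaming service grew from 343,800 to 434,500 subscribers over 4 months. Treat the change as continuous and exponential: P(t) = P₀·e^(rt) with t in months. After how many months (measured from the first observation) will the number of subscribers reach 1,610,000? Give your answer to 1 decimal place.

t ≈ 26.4 months

r = ln(434500/343800) / 4 ≈ 0.058534 per month
t = ln(1610000/343800) / r = 1.54393 / 0.058534 ≈ 26.377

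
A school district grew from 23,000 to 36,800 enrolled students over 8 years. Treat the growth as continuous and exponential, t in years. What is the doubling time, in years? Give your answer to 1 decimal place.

r = ln(36800/23000) / 8 = ln(1.6) / 8 ≈ 0.05875 per year
doubling time = ln 2 / |r| = 0.69315 / 0.05875

doubling time ≈ 11.8 years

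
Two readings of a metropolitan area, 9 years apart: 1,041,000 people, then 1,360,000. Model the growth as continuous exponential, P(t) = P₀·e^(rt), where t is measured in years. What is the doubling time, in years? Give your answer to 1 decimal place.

r = ln(1360000/1041000) / 9 = ln(1.30644) / 9 ≈ 0.0297 per year
doubling time = ln 2 / |r| = 0.69315 / 0.0297

doubling time ≈ 23.3 years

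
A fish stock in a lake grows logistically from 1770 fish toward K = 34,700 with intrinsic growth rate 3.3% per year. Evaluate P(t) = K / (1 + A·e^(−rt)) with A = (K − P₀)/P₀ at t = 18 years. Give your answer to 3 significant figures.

≈ 3,080 fish

A = (34700 − 1770)/1770 = 18.60452
P(18) = 34700 / (1 + 18.60452·e^(−0.033·18)) = 34700 / (1 + 18.60452·0.552114)
= 34700 / 11.27182 ≈ 3078.47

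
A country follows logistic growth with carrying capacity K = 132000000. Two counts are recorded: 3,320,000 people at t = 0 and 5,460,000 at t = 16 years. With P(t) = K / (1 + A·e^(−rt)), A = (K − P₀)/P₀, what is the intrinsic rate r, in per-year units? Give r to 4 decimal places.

r ≈ 0.0321 per year

A = (132000000 − 3320000)/3320000 = 38.75904
5460000 = 132000000/(1 + 38.75904·e^(−r·16)) → e^(−16r) = (24.17582 − 1)/38.75904 = 0.597946
r = −ln(0.597946)/16 = 0.51425/16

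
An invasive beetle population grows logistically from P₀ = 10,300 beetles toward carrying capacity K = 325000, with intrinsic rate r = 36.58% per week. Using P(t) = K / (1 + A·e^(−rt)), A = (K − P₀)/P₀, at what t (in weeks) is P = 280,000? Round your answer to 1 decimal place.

A = (325000 − 10300)/10300 = 30.5534
280000 = 325000/(1 + 30.5534·e^(−0.3658t)) → 1 + 30.5534·e^(−0.3658t) = 1.16071
e^(−0.3658t) = 0.00526 → t = ln(190.11003)/0.3658 = 5.2476/0.3658

t ≈ 14.3 weeks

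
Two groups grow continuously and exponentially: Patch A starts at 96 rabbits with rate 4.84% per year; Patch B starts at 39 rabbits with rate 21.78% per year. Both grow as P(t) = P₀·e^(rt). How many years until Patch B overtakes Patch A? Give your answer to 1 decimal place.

96·e^(0.0484t) = 39·e^(0.2178t)
96/39 = e^((0.2178 − 0.0484)t) → ln(2.46154) = 0.1694·t
t = 0.90079 / 0.1694

t ≈ 5.3 years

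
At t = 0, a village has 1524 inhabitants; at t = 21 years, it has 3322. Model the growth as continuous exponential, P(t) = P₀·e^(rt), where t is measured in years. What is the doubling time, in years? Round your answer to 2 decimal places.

doubling time ≈ 18.68 years

r = ln(3322/1524) / 21 = ln(2.17979) / 21 ≈ 0.037106 per year
doubling time = ln 2 / |r| = 0.69315 / 0.037106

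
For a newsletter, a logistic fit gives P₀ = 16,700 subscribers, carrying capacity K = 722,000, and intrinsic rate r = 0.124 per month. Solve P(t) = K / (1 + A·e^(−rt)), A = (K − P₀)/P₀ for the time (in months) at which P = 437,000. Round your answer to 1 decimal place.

A = (722000 − 16700)/16700 = 42.23353
437000 = 722000/(1 + 42.23353·e^(−0.124t)) → 1 + 42.23353·e^(−0.124t) = 1.65217
e^(−0.124t) = 0.015442 → t = ln(64.75808)/0.124 = 4.17066/0.124

t ≈ 33.6 months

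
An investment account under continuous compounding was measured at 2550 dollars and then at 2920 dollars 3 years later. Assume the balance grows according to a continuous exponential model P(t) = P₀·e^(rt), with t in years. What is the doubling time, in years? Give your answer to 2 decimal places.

r = ln(2920/2550) / 3 = ln(1.1451) / 3 ≈ 0.045163 per year
doubling time = ln 2 / |r| = 0.69315 / 0.045163

doubling time ≈ 15.35 years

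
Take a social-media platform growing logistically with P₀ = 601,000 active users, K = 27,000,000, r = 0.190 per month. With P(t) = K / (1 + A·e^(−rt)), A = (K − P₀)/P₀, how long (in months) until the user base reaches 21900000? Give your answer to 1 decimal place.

A = (27000000 − 601000)/601000 = 43.92512
21900000 = 27000000/(1 + 43.92512·e^(−0.19t)) → 1 + 43.92512·e^(−0.19t) = 1.23288
e^(−0.19t) = 0.005302 → t = ln(188.61965)/0.19 = 5.23973/0.19

t ≈ 27.6 months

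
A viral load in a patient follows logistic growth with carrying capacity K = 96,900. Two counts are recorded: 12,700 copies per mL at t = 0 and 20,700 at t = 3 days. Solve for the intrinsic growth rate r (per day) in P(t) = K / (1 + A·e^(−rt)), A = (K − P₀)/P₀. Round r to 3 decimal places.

r ≈ 0.196 per day

A = (96900 − 12700)/12700 = 6.62992
20700 = 96900/(1 + 6.62992·e^(−r·3)) → e^(−3r) = (4.68116 − 1)/6.62992 = 0.555234
r = −ln(0.555234)/3 = 0.58837/3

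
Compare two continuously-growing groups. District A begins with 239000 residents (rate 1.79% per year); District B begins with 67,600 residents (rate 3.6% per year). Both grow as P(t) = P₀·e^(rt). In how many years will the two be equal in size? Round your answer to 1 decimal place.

239000·e^(0.0179t) = 67600·e^(0.036t)
239000/67600 = e^((0.036 − 0.0179)t) → ln(3.5355) = 0.0181·t
t = 1.26286 / 0.0181

t ≈ 69.8 years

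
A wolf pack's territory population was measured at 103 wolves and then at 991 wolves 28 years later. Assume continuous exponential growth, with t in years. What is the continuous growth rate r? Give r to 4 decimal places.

991 = 103 · e^(r·28)
e^(28r) = 991/103 = 9.62136
r = ln(9.62136) / 28 = 2.26399 / 28

r ≈ 0.0809 per year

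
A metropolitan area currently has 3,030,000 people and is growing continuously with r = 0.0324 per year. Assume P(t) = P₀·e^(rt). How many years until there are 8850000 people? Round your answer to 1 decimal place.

8850000 = 3030000 · e^(0.0324·t)
t = ln(8850000/3030000) / 0.0324 = ln(2.92079) / 0.0324 = 1.07185 / 0.0324

t ≈ 33.1 years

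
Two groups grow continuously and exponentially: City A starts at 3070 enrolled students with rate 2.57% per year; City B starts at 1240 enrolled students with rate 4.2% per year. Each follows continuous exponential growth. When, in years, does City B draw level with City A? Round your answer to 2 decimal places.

3070·e^(0.0257t) = 1240·e^(0.042t)
3070/1240 = e^((0.042 − 0.0257)t) → ln(2.47581) = 0.0163·t
t = 0.90657 / 0.0163

t ≈ 55.62 years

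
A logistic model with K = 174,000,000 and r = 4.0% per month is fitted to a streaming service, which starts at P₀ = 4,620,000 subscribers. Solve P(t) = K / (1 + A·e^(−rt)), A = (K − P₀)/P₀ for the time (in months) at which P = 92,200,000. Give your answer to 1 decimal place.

t ≈ 93.0 months

A = (174000000 − 4620000)/4620000 = 36.66234
92200000 = 174000000/(1 + 36.66234·e^(−0.04t)) → 1 + 36.66234·e^(−0.04t) = 1.8872
e^(−0.04t) = 0.024199 → t = ln(41.32356)/0.04 = 3.72143/0.04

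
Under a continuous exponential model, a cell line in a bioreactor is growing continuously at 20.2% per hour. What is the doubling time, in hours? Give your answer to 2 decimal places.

doubling time = ln(2) / |r| = 0.69315 / 0.202

doubling time ≈ 3.43 hours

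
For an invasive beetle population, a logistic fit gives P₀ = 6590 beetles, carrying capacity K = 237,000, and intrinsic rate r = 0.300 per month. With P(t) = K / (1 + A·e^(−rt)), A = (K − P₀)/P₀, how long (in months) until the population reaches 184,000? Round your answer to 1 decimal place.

A = (237000 − 6590)/6590 = 34.96358
184000 = 237000/(1 + 34.96358·e^(−0.3t)) → 1 + 34.96358·e^(−0.3t) = 1.28804
e^(−0.3t) = 0.008238 → t = ln(121.383)/0.3 = 4.79895/0.3

t ≈ 16.0 months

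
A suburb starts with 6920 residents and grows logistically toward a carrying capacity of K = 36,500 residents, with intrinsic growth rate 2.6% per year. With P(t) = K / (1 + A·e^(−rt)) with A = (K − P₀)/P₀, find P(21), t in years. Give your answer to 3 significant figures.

A = (36500 − 6920)/6920 = 4.27457
P(21) = 36500 / (1 + 4.27457·e^(−0.026·21)) = 36500 / (1 + 4.27457·0.579262)
= 36500 / 3.47609 ≈ 10500.29

≈ 10,500 residents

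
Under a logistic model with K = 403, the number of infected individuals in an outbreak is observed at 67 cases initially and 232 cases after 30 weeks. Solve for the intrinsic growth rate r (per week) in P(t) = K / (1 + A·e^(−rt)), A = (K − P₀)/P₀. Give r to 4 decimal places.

A = (403 − 67)/67 = 5.01493
232 = 403/(1 + 5.01493·e^(−r·30)) → e^(−30r) = (1.73707 − 1)/5.01493 = 0.146975
r = −ln(0.146975)/30 = 1.91749/30

r ≈ 0.0639 per week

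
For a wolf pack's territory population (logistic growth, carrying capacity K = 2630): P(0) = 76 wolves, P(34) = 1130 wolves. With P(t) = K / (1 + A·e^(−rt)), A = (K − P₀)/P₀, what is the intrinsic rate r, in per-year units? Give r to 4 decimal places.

A = (2630 − 76)/76 = 33.60526
1130 = 2630/(1 + 33.60526·e^(−r·34)) → e^(−34r) = (2.32743 − 1)/33.60526 = 0.039501
r = −ln(0.039501)/34 = 3.23144/34

r ≈ 0.0950 per year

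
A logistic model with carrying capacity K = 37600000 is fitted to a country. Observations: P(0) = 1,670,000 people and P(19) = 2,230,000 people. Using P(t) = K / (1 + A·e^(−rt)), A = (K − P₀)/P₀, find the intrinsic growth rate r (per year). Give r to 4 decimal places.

r ≈ 0.0160 per year

A = (37600000 − 1670000)/1670000 = 21.51497
2230000 = 37600000/(1 + 21.51497·e^(−r·19)) → e^(−19r) = (16.86099 − 1)/21.51497 = 0.737207
r = −ln(0.737207)/19 = 0.30489/19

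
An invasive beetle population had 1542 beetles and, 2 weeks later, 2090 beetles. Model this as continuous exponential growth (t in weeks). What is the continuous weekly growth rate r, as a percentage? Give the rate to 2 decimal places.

r ≈ 15.20% per week

2090 = 1542 · e^(r·2)
e^(2r) = 2090/1542 = 1.35538
r = ln(1.35538) / 2 = 0.30408 / 2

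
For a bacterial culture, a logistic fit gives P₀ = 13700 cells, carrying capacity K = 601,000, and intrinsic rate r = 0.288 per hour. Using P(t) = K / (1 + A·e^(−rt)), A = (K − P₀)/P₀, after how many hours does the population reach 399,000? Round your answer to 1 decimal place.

t ≈ 15.4 hours

A = (601000 − 13700)/13700 = 42.86861
399000 = 601000/(1 + 42.86861·e^(−0.288t)) → 1 + 42.86861·e^(−0.288t) = 1.50627
e^(−0.288t) = 0.01181 → t = ln(84.67612)/0.288 = 4.43883/0.288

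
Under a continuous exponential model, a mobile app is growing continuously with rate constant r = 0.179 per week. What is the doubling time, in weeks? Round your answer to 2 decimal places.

doubling time ≈ 3.87 weeks

doubling time = ln(2) / |r| = 0.69315 / 0.179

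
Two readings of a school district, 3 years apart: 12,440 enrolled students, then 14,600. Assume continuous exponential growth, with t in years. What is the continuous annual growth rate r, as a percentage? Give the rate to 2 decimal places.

r ≈ 5.34% per year

14600 = 12440 · e^(r·3)
e^(3r) = 14600/12440 = 1.17363
r = ln(1.17363) / 3 = 0.1601 / 3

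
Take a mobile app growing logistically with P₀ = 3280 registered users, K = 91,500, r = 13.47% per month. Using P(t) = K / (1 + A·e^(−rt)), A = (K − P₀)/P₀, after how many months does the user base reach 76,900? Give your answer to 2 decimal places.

t ≈ 36.77 months

A = (91500 − 3280)/3280 = 26.89634
76900 = 91500/(1 + 26.89634·e^(−0.1347t)) → 1 + 26.89634·e^(−0.1347t) = 1.18986
e^(−0.1347t) = 0.007059 → t = ln(141.66635)/0.1347 = 4.95347/0.1347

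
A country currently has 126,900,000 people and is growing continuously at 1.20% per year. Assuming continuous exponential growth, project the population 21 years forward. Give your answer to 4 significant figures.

≈ 163,300,000 people

P(21) = 126900000 · e^(0.012·21) = 126900000 · e^(0.252)
= 126900000 · 1.2866 ≈ 163269037.13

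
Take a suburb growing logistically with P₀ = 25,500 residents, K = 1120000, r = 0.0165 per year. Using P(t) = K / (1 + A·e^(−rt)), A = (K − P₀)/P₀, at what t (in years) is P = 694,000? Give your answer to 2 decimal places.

t ≈ 257.42 years

A = (1120000 − 25500)/25500 = 42.92157
694000 = 1120000/(1 + 42.92157·e^(−0.0165t)) → 1 + 42.92157·e^(−0.0165t) = 1.61383
e^(−0.0165t) = 0.014301 → t = ln(69.92387)/0.0165 = 4.24741/0.0165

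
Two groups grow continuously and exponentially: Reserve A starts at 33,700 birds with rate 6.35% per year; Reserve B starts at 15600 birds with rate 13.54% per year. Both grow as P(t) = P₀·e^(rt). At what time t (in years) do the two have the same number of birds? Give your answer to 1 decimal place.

33700·e^(0.0635t) = 15600·e^(0.1354t)
33700/15600 = e^((0.1354 − 0.0635)t) → ln(2.16026) = 0.0719·t
t = 0.77023 / 0.0719

t ≈ 10.7 years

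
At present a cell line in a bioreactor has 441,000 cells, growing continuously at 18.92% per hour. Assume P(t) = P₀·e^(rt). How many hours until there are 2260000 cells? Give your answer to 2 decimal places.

t ≈ 8.64 hours

2260000 = 441000 · e^(0.1892·t)
t = ln(2260000/441000) / 0.1892 = ln(5.12472) / 0.1892 = 1.63408 / 0.1892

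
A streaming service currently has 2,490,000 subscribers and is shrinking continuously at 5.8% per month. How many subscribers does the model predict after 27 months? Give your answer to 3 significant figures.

P(27) = 2490000 · e^(-0.058·27) = 2490000 · e^(-1.566)
= 2490000 · 0.20888 ≈ 520108.78

≈ 520,000 subscribers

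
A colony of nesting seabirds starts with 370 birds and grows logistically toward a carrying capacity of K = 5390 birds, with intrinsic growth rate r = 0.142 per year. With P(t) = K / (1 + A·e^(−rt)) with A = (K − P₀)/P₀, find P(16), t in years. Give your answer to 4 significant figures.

≈ 2,247 birds

A = (5390 − 370)/370 = 13.56757
P(16) = 5390 / (1 + 13.56757·e^(−0.142·16)) = 5390 / (1 + 13.56757·0.103106)
= 5390 / 2.39889 ≈ 2246.87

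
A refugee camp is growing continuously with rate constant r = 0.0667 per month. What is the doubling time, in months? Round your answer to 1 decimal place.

doubling time = ln(2) / |r| = 0.69315 / 0.0667

doubling time ≈ 10.4 months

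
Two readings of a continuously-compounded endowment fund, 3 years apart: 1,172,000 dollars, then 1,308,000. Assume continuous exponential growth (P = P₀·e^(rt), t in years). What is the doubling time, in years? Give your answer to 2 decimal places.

r = ln(1308000/1172000) / 3 = ln(1.11604) / 3 ≈ 0.036596 per year
doubling time = ln 2 / |r| = 0.69315 / 0.036596

doubling time ≈ 18.94 years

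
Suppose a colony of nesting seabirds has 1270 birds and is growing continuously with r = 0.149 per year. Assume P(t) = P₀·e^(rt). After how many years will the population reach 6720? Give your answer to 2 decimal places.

t ≈ 11.18 years

6720 = 1270 · e^(0.149·t)
t = ln(6720/1270) / 0.149 = ln(5.29134) / 0.149 = 1.66607 / 0.149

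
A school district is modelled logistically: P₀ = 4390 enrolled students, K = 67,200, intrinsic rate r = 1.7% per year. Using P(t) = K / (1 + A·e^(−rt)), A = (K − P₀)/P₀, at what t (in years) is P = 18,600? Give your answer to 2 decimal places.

t ≈ 100.02 years

A = (67200 − 4390)/4390 = 14.30752
18600 = 67200/(1 + 14.30752·e^(−0.017t)) → 1 + 14.30752·e^(−0.017t) = 3.6129
e^(−0.017t) = 0.182625 → t = ln(5.47572)/0.017 = 1.70032/0.017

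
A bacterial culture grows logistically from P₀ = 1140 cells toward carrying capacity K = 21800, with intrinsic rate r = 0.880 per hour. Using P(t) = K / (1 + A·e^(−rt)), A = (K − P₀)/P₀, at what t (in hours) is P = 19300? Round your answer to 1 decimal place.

A = (21800 − 1140)/1140 = 18.12281
19300 = 21800/(1 + 18.12281·e^(−0.88t)) → 1 + 18.12281·e^(−0.88t) = 1.12953
e^(−0.88t) = 0.007148 → t = ln(139.90807)/0.88 = 4.94099/0.88

t ≈ 5.6 hours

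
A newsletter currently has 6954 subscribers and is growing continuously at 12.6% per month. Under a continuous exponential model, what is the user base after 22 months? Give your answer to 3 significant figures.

P(22) = 6954 · e^(0.126·22) = 6954 · e^(2.772)
= 6954 · 15.99058 ≈ 111198.52

≈ 111,000 subscribers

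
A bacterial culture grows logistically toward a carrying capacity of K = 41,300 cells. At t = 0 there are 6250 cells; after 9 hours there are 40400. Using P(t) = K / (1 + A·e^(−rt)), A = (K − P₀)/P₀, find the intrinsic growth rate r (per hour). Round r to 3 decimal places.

A = (41300 − 6250)/6250 = 5.608
40400 = 41300/(1 + 5.608·e^(−r·9)) → e^(−9r) = (1.02228 − 1)/5.608 = 0.003972
r = −ln(0.003972)/9 = 5.52838/9

r ≈ 0.614 per hour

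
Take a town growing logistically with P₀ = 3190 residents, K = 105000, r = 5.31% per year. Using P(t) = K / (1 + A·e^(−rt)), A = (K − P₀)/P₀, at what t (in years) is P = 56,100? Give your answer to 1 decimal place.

A = (105000 − 3190)/3190 = 31.91536
56100 = 105000/(1 + 31.91536·e^(−0.0531t)) → 1 + 31.91536·e^(−0.0531t) = 1.87166
e^(−0.0531t) = 0.027312 → t = ln(36.61455)/0.0531 = 3.60045/0.0531

t ≈ 67.8 years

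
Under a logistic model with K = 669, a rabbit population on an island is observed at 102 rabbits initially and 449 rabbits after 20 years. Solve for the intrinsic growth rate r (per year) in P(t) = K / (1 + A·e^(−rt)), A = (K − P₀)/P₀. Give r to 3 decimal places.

r ≈ 0.121 per year

A = (669 − 102)/102 = 5.55882
449 = 669/(1 + 5.55882·e^(−r·20)) → e^(−20r) = (1.48998 − 1)/5.55882 = 0.088144
r = −ln(0.088144)/20 = 2.42878/20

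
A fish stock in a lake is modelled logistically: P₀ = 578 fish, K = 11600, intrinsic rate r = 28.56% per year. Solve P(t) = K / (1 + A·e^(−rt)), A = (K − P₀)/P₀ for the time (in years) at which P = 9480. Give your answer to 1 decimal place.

A = (11600 − 578)/578 = 19.0692
9480 = 11600/(1 + 19.0692·e^(−0.2856t)) → 1 + 19.0692·e^(−0.2856t) = 1.22363
e^(−0.2856t) = 0.011727 → t = ln(85.27172)/0.2856 = 4.44584/0.2856

t ≈ 15.6 years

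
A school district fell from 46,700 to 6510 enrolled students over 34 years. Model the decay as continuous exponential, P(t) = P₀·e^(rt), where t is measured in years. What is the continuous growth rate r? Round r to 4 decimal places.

6510 = 46700 · e^(r·34)
e^(34r) = 6510/46700 = 0.1394
r = ln(0.1394) / 34 = -1.9704 / 34

r ≈ -0.0580 per year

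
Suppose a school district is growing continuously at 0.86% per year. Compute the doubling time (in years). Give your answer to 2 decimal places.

doubling time ≈ 80.60 years

doubling time = ln(2) / |r| = 0.69315 / 0.0086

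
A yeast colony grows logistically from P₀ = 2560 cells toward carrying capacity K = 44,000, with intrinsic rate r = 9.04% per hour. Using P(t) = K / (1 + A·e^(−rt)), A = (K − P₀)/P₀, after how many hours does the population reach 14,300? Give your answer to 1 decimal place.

A = (44000 − 2560)/2560 = 16.1875
14300 = 44000/(1 + 16.1875·e^(−0.0904t)) → 1 + 16.1875·e^(−0.0904t) = 3.07692
e^(−0.0904t) = 0.128304 → t = ln(7.79398)/0.0904 = 2.05335/0.0904

t ≈ 22.7 hours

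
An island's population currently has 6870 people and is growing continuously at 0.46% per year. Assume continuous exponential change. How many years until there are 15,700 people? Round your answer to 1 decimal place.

t ≈ 179.7 years

15700 = 6870 · e^(0.0046·t)
t = ln(15700/6870) / 0.0046 = ln(2.2853) / 0.0046 = 0.8265 / 0.0046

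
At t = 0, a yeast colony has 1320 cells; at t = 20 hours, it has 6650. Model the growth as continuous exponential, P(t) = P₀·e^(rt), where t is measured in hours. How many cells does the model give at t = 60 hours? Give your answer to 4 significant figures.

≈ 168,800 cells

r = ln(6650/1320) / 20 ≈ 0.080849 per hour
P(60) = 1320 · e^(0.080849·60) = 1320 · 127.86249 ≈ 168778.48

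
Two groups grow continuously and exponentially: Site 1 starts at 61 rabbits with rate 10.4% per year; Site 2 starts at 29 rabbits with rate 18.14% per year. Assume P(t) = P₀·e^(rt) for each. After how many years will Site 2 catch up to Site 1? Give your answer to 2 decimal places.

61·e^(0.104t) = 29·e^(0.1814t)
61/29 = e^((0.1814 − 0.104)t) → ln(2.10345) = 0.0774·t
t = 0.74358 / 0.0774

t ≈ 9.61 years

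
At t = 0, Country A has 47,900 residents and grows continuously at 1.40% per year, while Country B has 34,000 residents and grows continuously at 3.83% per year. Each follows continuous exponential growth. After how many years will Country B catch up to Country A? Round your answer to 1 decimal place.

t ≈ 14.1 years

47900·e^(0.014t) = 34000·e^(0.0383t)
47900/34000 = e^((0.0383 − 0.014)t) → ln(1.40882) = 0.0243·t
t = 0.34275 / 0.0243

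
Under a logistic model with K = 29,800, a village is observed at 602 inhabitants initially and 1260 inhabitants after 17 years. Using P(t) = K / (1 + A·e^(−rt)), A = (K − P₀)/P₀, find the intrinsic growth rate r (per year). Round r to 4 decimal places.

r ≈ 0.0448 per year

A = (29800 − 602)/602 = 48.50166
1260 = 29800/(1 + 48.50166·e^(−r·17)) → e^(−17r) = (23.65079 − 1)/48.50166 = 0.467011
r = −ln(0.467011)/17 = 0.7614/17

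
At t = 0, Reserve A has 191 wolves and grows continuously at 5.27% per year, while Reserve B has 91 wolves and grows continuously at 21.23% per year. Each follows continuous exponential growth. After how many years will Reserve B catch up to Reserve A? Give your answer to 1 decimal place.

191·e^(0.0527t) = 91·e^(0.2123t)
191/91 = e^((0.2123 − 0.0527)t) → ln(2.0989) = 0.1596·t
t = 0.74141 / 0.1596

t ≈ 4.6 years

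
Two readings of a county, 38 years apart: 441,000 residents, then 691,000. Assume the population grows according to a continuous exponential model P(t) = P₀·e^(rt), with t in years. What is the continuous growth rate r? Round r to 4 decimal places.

r ≈ 0.0118 per year

691000 = 441000 · e^(r·38)
e^(38r) = 691000/441000 = 1.56689
r = ln(1.56689) / 38 = 0.44909 / 38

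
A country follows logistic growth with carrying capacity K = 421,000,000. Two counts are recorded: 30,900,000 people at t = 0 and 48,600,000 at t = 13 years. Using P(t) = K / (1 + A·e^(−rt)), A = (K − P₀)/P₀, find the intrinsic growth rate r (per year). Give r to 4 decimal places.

r ≈ 0.0384 per year

A = (421000000 − 30900000)/30900000 = 12.6246
48600000 = 421000000/(1 + 12.6246·e^(−r·13)) → e^(−13r) = (8.66255 − 1)/12.6246 = 0.606954
r = −ln(0.606954)/13 = 0.4993/13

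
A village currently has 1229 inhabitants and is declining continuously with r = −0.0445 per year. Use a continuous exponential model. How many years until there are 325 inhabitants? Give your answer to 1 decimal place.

t ≈ 29.9 years

325 = 1229 · e^(-0.0445·t)
t = ln(325/1229) / -0.0445 = ln(0.26444) / -0.0445 = -1.33013 / -0.0445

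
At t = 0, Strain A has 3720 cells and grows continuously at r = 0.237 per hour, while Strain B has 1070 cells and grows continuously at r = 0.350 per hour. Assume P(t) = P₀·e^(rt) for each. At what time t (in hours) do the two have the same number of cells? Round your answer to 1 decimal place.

3720·e^(0.237t) = 1070·e^(0.35t)
3720/1070 = e^((0.35 − 0.237)t) → ln(3.47664) = 0.113·t
t = 1.24607 / 0.113

t ≈ 11.0 hours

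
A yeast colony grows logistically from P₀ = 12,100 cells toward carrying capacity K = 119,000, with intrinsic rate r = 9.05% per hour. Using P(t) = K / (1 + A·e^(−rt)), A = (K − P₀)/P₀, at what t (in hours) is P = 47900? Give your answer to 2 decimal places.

A = (119000 − 12100)/12100 = 8.83471
47900 = 119000/(1 + 8.83471·e^(−0.0905t)) → 1 + 8.83471·e^(−0.0905t) = 2.48434
e^(−0.0905t) = 0.168013 → t = ln(5.95194)/0.0905 = 1.78372/0.0905

t ≈ 19.71 hours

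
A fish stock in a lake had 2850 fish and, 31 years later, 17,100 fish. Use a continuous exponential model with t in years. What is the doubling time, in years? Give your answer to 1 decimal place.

r = ln(17100/2850) / 31 = ln(6) / 31 ≈ 0.057799 per year
doubling time = ln 2 / |r| = 0.69315 / 0.057799

doubling time ≈ 12.0 years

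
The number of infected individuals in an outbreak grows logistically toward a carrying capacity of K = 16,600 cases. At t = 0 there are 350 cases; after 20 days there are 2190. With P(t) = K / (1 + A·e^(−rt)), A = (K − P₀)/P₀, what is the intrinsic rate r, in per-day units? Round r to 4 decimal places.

A = (16600 − 350)/350 = 46.42857
2190 = 16600/(1 + 46.42857·e^(−r·20)) → e^(−20r) = (7.57991 − 1)/46.42857 = 0.141721
r = −ln(0.141721)/20 = 1.95389/20

r ≈ 0.0977 per day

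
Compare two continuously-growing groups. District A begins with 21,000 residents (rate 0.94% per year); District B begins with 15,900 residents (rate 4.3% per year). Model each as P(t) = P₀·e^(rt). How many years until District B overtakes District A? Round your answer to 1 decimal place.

t ≈ 8.3 years

21000·e^(0.0094t) = 15900·e^(0.043t)
21000/15900 = e^((0.043 − 0.0094)t) → ln(1.32075) = 0.0336·t
t = 0.2782 / 0.0336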